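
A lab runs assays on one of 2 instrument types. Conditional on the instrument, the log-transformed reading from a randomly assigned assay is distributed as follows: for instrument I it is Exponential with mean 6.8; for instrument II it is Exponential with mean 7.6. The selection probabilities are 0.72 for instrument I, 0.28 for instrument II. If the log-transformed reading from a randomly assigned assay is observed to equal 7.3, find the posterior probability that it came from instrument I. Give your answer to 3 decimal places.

0.720

Likelihoods f(7.3 | ·): I: 0.0502647; II: 0.0503541.
Posterior ∝ prior × likelihood. Numerator for I: 0.72·0.0502647 = 0.0361906.
Normalizing constant: 0.72·0.0502647 + 0.28·0.0503541 = 0.0502897.
P(I | observation) = 0.0361906 / 0.0502897 = 0.719642.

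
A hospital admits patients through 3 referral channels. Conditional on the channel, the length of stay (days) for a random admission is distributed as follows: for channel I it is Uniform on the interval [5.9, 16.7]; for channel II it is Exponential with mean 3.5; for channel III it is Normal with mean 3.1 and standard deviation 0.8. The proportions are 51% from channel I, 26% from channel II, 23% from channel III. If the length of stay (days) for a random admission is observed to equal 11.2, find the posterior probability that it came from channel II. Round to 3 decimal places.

Likelihoods f(11.2 | ·): I: 0.0925926; II: 0.0116463; III: 2.73423e-23.
Posterior ∝ prior × likelihood. Numerator for II: 0.26·0.0116463 = 0.00302805.
Normalizing constant: 0.51·0.0925926 + 0.26·0.0116463 + 0.23·2.73423e-23 = 0.0502503.
P(II | observation) = 0.00302805 / 0.0502503 = 0.0602594.

0.060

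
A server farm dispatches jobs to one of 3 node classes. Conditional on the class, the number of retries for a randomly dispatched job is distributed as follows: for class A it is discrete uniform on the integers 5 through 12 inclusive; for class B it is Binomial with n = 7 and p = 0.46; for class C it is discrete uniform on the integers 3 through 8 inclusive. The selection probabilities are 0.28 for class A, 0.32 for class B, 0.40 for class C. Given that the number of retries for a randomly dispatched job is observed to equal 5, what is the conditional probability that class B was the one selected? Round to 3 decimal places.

Likelihoods P(X=5 | ·): A: 0.125; B: 0.126123; C: 0.166667.
Posterior ∝ prior × likelihood. Numerator for B: 0.32·0.126123 = 0.0403595.
Normalizing constant: 0.28·0.125 + 0.32·0.126123 + 0.4·0.166667 = 0.142026.
P(B | observation) = 0.0403595 / 0.142026 = 0.28417.

0.284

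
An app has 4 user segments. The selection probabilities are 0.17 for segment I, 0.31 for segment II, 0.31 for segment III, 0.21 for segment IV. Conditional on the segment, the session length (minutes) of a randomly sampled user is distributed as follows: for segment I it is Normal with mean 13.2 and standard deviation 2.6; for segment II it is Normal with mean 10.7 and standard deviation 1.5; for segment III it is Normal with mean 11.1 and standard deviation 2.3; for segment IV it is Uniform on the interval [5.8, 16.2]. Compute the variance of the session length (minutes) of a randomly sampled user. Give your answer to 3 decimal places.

Per component, I: μ=13.2, E[X²]=181; II: μ=10.7, E[X²]=116.74; III: μ=11.1, E[X²]=128.5; IV: μ=11, E[X²]=130.013.
E[X] = 0.17·13.2 + 0.31·10.7 + 0.31·11.1 + 0.21·11 = 11.312.
E[X²] = 0.17·181 + 0.31·116.74 + 0.31·128.5 + 0.21·130.013 = 134.097.
Var(X) = E[X²] − (E[X])² = 134.097 − 127.961 = 6.13586.

6.136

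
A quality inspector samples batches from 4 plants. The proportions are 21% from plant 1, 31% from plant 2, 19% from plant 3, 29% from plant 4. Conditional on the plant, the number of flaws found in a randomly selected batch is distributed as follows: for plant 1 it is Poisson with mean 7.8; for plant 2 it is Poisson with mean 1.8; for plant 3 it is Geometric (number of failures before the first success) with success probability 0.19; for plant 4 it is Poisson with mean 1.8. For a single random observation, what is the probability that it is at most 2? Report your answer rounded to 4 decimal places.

0.5308

Conditional on each plant, P(X ≤ 2): 1: 0.0160698; 2: 0.730621; 3: 0.468559; 4: 0.730621.
By total probability, P(X ≤ 2) = 0.21·0.0160698 + 0.31·0.730621 + 0.19·0.468559 + 0.29·0.730621 = 0.530774.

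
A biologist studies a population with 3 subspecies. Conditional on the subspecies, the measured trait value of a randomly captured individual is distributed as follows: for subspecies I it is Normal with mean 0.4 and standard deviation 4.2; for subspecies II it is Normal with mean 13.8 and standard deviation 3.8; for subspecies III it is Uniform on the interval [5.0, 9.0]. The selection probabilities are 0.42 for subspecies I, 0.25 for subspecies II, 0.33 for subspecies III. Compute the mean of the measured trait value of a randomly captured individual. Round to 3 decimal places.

Component means — I: 0.4; II: 13.8; III: 7.
E[X] = 0.42·0.4 + 0.25·13.8 + 0.33·7 = 5.928.

5.928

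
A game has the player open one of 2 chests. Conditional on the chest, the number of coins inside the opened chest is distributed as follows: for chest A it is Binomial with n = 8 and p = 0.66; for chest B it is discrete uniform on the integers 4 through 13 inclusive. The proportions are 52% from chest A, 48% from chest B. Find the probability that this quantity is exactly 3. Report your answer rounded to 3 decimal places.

0.038

Conditional on each chest, P(X = 3): A: 0.07315; B: 0.
By total probability, P(X = 3) = 0.52·0.07315 + 0.48·0 = 0.038038.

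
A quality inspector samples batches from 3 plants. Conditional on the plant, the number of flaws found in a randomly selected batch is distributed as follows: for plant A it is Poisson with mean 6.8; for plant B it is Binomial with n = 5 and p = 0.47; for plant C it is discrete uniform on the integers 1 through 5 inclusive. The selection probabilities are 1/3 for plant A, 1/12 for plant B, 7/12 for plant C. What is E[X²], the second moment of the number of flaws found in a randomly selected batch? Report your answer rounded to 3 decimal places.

For each component E[X²] = Var + (mean)², giving A: 53.04; B: 6.768; C: 11.
Overall E[X²] = 0.333333·53.04 + 0.0833333·6.768 + 0.583333·11 = 24.6607.

24.661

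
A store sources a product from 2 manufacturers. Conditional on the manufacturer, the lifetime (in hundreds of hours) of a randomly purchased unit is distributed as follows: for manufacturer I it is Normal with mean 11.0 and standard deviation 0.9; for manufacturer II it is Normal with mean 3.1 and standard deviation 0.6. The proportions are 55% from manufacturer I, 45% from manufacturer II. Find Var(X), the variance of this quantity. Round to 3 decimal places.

Per component, I: μ=11, E[X²]=121.81; II: μ=3.1, E[X²]=9.97.
E[X] = 0.55·11 + 0.45·3.1 = 7.445.
E[X²] = 0.55·121.81 + 0.45·9.97 = 71.482.
Var(X) = E[X²] − (E[X])² = 71.482 − 55.428 = 16.054.

16.054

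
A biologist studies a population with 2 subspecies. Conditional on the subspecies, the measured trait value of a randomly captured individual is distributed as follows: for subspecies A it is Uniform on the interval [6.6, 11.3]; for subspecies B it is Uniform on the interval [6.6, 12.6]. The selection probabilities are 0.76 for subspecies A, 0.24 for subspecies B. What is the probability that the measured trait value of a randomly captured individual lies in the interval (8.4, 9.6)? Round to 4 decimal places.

Conditional on each subspecies, P(8.4 < X < 9.6): A: 0.255319; B: 0.2.
By total probability, P(8.4 < X < 9.6) = 0.76·0.255319 + 0.24·0.2 = 0.242043.

0.2420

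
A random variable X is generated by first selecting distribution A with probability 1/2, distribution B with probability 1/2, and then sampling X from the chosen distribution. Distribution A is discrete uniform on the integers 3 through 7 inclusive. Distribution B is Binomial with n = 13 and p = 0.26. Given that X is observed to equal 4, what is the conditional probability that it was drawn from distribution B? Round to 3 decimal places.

Likelihoods P(X=4 | ·): A: 0.2; B: 0.217413.
Posterior ∝ prior × likelihood. Numerator for B: 0.5·0.217413 = 0.108706.
Normalizing constant: 0.5·0.2 + 0.5·0.217413 = 0.208706.
P(B | observation) = 0.108706 / 0.208706 = 0.520858.

0.521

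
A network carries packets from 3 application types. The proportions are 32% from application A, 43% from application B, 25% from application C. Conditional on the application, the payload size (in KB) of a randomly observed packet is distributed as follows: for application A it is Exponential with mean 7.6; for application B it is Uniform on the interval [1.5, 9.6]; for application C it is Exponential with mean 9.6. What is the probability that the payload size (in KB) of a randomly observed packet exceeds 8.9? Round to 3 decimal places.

0.235

Conditional on each application, P(X > 8.9): A: 0.31004; B: 0.0864198; C: 0.395706.
By total probability, P(X > 8.9) = 0.32·0.31004 + 0.43·0.0864198 + 0.25·0.395706 = 0.2353.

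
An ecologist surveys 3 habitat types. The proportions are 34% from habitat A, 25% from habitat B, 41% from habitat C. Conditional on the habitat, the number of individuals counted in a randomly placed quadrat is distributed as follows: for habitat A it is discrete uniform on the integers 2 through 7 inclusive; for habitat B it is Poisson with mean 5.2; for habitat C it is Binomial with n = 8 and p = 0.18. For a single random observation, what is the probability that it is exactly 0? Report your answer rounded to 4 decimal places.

Conditional on each habitat, P(X = 0): A: 0; B: 0.00551656; C: 0.204414.
By total probability, P(X = 0) = 0.34·0 + 0.25·0.00551656 + 0.41·0.204414 = 0.0851889.

0.0852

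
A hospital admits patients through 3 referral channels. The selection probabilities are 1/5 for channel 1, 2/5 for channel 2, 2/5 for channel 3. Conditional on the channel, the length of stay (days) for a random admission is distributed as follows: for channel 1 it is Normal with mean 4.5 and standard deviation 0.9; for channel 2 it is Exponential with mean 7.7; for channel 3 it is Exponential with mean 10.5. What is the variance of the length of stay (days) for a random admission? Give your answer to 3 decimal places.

72.932

Per component, 1: μ=4.5, E[X²]=21.06; 2: μ=7.7, E[X²]=118.58; 3: μ=10.5, E[X²]=220.5.
E[X] = 0.2·4.5 + 0.4·7.7 + 0.4·10.5 = 8.18.
E[X²] = 0.2·21.06 + 0.4·118.58 + 0.4·220.5 = 139.844.
Var(X) = E[X²] − (E[X])² = 139.844 − 66.9124 = 72.9316.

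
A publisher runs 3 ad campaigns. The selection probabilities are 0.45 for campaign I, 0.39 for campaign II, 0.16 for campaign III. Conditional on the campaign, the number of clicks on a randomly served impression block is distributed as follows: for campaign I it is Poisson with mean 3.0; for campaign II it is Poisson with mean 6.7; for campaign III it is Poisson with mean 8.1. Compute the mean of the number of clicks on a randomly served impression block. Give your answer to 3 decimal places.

Component means — I: 3; II: 6.7; III: 8.1.
E[X] = 0.45·3 + 0.39·6.7 + 0.16·8.1 = 5.259.

5.259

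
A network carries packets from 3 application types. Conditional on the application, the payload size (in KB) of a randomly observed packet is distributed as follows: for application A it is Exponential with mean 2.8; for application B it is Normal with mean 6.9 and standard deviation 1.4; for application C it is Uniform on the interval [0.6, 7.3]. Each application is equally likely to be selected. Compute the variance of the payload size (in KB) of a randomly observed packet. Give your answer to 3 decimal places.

7.495

Per component, A: μ=2.8, E[X²]=15.68; B: μ=6.9, E[X²]=49.57; C: μ=3.95, E[X²]=19.3433.
E[X] = 0.333333·2.8 + 0.333333·6.9 + 0.333333·3.95 = 4.55.
E[X²] = 0.333333·15.68 + 0.333333·49.57 + 0.333333·19.3433 = 28.1978.
Var(X) = E[X²] − (E[X])² = 28.1978 − 20.7025 = 7.49528.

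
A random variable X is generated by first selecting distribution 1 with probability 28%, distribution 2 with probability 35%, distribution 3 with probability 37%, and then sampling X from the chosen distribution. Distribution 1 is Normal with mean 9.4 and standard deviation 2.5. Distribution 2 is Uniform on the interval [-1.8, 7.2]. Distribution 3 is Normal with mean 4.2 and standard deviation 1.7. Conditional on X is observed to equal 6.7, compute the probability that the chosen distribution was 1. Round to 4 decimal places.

Likelihoods f(6.7 | ·): 1: 0.0890614; 2: 0.111111; 3: 0.0795888.
Posterior ∝ prior × likelihood. Numerator for 1: 0.28·0.0890614 = 0.0249372.
Normalizing constant: 0.28·0.0890614 + 0.35·0.111111 + 0.37·0.0795888 = 0.0932739.
P(1 | observation) = 0.0249372 / 0.0932739 = 0.267354.

0.2674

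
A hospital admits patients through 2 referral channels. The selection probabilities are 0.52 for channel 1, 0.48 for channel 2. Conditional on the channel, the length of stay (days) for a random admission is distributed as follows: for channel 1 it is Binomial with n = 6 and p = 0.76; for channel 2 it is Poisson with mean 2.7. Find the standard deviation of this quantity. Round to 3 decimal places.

Per component, 1: μ=4.56, E[X²]=21.888; 2: μ=2.7, E[X²]=9.99.
E[X] = 0.52·4.56 + 0.48·2.7 = 3.6672.
E[X²] = 0.52·21.888 + 0.48·9.99 = 16.177.
Var(X) = E[X²] − (E[X])² = 16.177 − 13.4484 = 2.7286.
SD(X) = √2.7286 = 1.65185.

1.652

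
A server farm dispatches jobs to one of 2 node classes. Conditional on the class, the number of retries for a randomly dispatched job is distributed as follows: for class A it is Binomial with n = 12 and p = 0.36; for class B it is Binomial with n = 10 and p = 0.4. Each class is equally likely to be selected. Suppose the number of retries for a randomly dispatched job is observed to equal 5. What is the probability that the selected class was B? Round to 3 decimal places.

Likelihoods P(X=5 | ·): A: 0.210619; B: 0.200658.
Posterior ∝ prior × likelihood. Numerator for B: 0.5·0.200658 = 0.100329.
Normalizing constant: 0.5·0.210619 + 0.5·0.200658 = 0.205639.
P(B | observation) = 0.100329 / 0.205639 = 0.48789.

0.488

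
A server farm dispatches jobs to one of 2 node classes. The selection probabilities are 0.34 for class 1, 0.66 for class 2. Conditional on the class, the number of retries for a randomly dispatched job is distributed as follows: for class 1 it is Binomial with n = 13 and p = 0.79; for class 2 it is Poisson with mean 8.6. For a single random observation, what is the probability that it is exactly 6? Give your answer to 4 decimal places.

0.0708

Conditional on each class, P(X = 6): 1: 0.00751303; 2: 0.103449.
By total probability, P(X = 6) = 0.34·0.00751303 + 0.66·0.103449 = 0.0708307.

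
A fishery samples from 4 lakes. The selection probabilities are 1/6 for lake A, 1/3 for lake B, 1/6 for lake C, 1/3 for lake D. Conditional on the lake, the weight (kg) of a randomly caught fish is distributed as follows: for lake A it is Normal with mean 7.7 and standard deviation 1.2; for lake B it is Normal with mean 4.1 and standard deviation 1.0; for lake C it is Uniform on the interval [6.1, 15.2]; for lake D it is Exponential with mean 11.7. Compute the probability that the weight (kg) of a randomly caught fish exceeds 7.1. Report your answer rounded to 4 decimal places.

0.4457

Conditional on each lake, P(X > 7.1): A: 0.691462; B: 0.0013499; C: 0.89011; D: 0.545072.
By total probability, P(X > 7.1) = 0.166667·0.691462 + 0.333333·0.0013499 + 0.166667·0.89011 + 0.333333·0.545072 = 0.445736.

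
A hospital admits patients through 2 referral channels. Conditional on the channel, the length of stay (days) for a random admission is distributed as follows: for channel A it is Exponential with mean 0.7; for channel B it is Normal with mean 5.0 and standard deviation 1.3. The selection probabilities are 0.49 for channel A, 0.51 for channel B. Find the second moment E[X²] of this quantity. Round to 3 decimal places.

For each component E[X²] = Var + (mean)², giving A: 0.98; B: 26.69.
Overall E[X²] = 0.49·0.98 + 0.51·26.69 = 14.0921.

14.092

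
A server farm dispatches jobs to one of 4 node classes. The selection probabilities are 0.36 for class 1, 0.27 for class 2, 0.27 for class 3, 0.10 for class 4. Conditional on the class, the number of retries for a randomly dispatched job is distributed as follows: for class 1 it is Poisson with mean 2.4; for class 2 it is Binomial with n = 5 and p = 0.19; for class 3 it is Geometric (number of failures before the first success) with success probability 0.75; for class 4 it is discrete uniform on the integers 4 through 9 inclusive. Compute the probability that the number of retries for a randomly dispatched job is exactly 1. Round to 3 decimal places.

Conditional on each class, P(X = 1): 1: 0.217723; 2: 0.408944; 3: 0.1875; 4: 0.
By total probability, P(X = 1) = 0.36·0.217723 + 0.27·0.408944 + 0.27·0.1875 + 0.1·0 = 0.23942.

0.239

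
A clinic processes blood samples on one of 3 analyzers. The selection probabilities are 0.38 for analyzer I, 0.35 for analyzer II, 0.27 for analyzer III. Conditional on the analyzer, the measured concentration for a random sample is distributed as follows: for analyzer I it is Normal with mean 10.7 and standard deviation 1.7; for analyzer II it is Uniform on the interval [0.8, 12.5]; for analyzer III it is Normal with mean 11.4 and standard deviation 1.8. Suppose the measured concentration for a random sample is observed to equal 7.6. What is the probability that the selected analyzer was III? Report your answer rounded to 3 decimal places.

0.121

Likelihoods f(7.6 | ·): I: 0.0445031; II: 0.0854701; III: 0.0238703.
Posterior ∝ prior × likelihood. Numerator for III: 0.27·0.0238703 = 0.00644498.
Normalizing constant: 0.38·0.0445031 + 0.35·0.0854701 + 0.27·0.0238703 = 0.0532707.
P(III | observation) = 0.00644498 / 0.0532707 = 0.120986.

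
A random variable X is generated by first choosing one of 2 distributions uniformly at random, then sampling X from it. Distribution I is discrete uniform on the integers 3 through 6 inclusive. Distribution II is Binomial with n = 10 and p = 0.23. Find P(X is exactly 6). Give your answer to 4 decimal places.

0.1305

Conditional on each component, P(X = 6): I: 0.25; II: 0.0109282.
By total probability, P(X = 6) = 0.5·0.25 + 0.5·0.0109282 = 0.130464.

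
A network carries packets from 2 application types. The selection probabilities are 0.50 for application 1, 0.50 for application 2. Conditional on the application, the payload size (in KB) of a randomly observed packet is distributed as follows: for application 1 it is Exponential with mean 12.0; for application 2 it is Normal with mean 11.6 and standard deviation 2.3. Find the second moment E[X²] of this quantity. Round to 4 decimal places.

For each component E[X²] = Var + (mean)², giving 1: 288; 2: 139.85.
Overall E[X²] = 0.5·288 + 0.5·139.85 = 213.925.

213.9250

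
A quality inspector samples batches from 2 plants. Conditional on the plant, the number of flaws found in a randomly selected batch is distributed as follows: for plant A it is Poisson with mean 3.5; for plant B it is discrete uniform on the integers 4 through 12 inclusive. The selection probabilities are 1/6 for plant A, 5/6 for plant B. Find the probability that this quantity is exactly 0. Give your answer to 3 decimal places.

Conditional on each plant, P(X = 0): A: 0.0301974; B: 0.
By total probability, P(X = 0) = 0.166667·0.0301974 + 0.833333·0 = 0.0050329.

0.005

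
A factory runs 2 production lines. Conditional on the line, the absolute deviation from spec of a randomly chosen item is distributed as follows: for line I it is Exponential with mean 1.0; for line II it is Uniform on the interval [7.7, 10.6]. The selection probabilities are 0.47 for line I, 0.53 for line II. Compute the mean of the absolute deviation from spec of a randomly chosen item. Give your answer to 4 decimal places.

Component means — I: 1; II: 9.15.
E[X] = 0.47·1 + 0.53·9.15 = 5.3195.

5.3195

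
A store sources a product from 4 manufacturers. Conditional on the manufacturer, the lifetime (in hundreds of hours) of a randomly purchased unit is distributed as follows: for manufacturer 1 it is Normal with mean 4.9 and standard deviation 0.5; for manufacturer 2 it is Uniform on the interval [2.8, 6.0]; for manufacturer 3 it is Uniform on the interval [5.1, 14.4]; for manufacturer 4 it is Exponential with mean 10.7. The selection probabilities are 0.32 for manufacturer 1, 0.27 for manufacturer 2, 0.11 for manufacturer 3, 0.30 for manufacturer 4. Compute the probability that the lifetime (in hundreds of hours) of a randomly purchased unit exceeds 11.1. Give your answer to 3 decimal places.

0.145

Conditional on each manufacturer, P(X > 11.1): 1: 0; 2: 0; 3: 0.354839; 4: 0.354381.
By total probability, P(X > 11.1) = 0.32·0 + 0.27·0 + 0.11·0.354839 + 0.3·0.354381 = 0.145347.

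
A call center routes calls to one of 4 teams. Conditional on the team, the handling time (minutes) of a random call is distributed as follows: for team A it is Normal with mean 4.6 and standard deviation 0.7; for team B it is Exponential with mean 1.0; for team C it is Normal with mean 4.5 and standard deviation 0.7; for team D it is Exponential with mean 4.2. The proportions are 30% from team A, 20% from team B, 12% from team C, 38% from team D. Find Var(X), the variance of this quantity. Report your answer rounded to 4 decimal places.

8.9815

Per component, A: μ=4.6, E[X²]=21.65; B: μ=1, E[X²]=2; C: μ=4.5, E[X²]=20.74; D: μ=4.2, E[X²]=35.28.
E[X] = 0.3·4.6 + 0.2·1 + 0.12·4.5 + 0.38·4.2 = 3.716.
E[X²] = 0.3·21.65 + 0.2·2 + 0.12·20.74 + 0.38·35.28 = 22.7902.
Var(X) = E[X²] − (E[X])² = 22.7902 − 13.8087 = 8.98154.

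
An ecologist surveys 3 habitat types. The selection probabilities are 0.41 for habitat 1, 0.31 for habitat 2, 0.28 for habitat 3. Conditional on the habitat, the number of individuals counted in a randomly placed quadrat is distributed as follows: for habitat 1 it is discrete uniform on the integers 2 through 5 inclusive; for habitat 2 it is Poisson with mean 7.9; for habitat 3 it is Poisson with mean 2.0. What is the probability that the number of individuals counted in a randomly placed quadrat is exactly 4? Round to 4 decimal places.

Conditional on each habitat, P(X = 4): 1: 0.25; 2: 0.0601687; 3: 0.0902235.
By total probability, P(X = 4) = 0.41·0.25 + 0.31·0.0601687 + 0.28·0.0902235 = 0.146415.

0.1464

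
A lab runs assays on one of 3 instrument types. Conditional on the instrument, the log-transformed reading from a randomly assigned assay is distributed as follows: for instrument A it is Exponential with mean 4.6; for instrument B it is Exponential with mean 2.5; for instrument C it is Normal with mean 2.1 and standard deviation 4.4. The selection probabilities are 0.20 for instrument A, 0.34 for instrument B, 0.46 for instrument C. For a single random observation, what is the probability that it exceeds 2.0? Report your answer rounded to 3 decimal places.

0.516

Conditional on each instrument, P(X > 2.0): A: 0.647405; B: 0.449329; C: 0.509066.
By total probability, P(X > 2.0) = 0.2·0.647405 + 0.34·0.449329 + 0.46·0.509066 = 0.516423.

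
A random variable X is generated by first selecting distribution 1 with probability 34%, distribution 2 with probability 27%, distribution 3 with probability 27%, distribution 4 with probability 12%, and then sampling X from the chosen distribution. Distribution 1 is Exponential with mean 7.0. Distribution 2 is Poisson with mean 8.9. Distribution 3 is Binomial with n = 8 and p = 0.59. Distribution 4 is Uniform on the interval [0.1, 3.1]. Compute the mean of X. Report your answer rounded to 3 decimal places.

6.249

Component means — 1: 7; 2: 8.9; 3: 4.72; 4: 1.6.
E[X] = 0.34·7 + 0.27·8.9 + 0.27·4.72 + 0.12·1.6 = 6.2494.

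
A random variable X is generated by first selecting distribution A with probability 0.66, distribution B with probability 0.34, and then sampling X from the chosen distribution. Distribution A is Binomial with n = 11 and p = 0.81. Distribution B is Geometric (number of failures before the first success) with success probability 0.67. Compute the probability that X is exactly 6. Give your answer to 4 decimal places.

Conditional on each component, P(X = 6): A: 0.0323087; B: 0.000865284.
By total probability, P(X = 6) = 0.66·0.0323087 + 0.34·0.000865284 = 0.021618.

0.0216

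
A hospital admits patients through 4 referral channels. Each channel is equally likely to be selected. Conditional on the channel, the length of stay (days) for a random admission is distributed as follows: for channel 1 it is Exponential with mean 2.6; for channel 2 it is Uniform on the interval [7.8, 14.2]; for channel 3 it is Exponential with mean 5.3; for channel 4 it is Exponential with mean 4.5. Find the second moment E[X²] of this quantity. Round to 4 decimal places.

58.6533

For each component E[X²] = Var + (mean)², giving 1: 13.52; 2: 124.413; 3: 56.18; 4: 40.5.
Overall E[X²] = 0.25·13.52 + 0.25·124.413 + 0.25·56.18 + 0.25·40.5 = 58.6533.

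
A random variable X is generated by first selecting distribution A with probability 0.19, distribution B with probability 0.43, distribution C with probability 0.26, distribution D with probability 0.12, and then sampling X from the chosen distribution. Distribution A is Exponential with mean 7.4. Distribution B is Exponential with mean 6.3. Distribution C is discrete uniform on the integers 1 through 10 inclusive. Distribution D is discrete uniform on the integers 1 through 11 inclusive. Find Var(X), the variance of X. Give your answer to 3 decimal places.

31.222

Per component, A: μ=7.4, E[X²]=109.52; B: μ=6.3, E[X²]=79.38; C: μ=5.5, E[X²]=38.5; D: μ=6, E[X²]=46.
E[X] = 0.19·7.4 + 0.43·6.3 + 0.26·5.5 + 0.12·6 = 6.265.
E[X²] = 0.19·109.52 + 0.43·79.38 + 0.26·38.5 + 0.12·46 = 70.4722.
Var(X) = E[X²] − (E[X])² = 70.4722 − 39.2502 = 31.222.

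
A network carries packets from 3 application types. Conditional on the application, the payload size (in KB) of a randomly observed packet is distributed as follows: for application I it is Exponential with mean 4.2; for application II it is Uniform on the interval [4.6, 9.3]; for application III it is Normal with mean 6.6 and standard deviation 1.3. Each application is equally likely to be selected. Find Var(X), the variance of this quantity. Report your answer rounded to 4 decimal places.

8.5508

Per component, I: μ=4.2, E[X²]=35.28; II: μ=6.95, E[X²]=50.1433; III: μ=6.6, E[X²]=45.25.
E[X] = 0.333333·4.2 + 0.333333·6.95 + 0.333333·6.6 = 5.91667.
E[X²] = 0.333333·35.28 + 0.333333·50.1433 + 0.333333·45.25 = 43.5578.
Var(X) = E[X²] − (E[X])² = 43.5578 − 35.0069 = 8.55083.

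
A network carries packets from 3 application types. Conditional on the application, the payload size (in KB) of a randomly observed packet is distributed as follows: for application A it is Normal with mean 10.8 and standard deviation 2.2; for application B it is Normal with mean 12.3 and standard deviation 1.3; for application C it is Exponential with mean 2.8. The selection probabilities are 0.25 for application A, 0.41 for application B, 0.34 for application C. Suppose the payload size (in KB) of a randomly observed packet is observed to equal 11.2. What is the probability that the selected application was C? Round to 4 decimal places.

Likelihoods f(11.2 | ·): A: 0.178365; B: 0.214533; C: 0.0065413.
Posterior ∝ prior × likelihood. Numerator for C: 0.34·0.0065413 = 0.00222404.
Normalizing constant: 0.25·0.178365 + 0.41·0.214533 + 0.34·0.0065413 = 0.134774.
P(C | observation) = 0.00222404 / 0.134774 = 0.016502.

0.0165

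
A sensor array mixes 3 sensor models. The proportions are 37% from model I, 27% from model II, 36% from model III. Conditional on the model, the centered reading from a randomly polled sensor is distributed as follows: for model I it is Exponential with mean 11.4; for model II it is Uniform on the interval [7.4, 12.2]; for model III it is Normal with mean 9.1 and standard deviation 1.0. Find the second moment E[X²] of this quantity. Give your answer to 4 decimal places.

For each component E[X²] = Var + (mean)², giving I: 259.92; II: 97.96; III: 83.81.
Overall E[X²] = 0.37·259.92 + 0.27·97.96 + 0.36·83.81 = 152.791.

152.7912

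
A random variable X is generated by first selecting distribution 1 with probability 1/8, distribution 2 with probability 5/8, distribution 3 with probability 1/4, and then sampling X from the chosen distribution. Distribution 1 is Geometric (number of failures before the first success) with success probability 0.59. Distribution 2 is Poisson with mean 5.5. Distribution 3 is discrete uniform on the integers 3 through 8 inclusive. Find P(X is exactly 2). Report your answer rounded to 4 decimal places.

0.0510

Conditional on each component, P(X = 2): 1: 0.099179; 2: 0.0618124; 3: 0.
By total probability, P(X = 2) = 0.125·0.099179 + 0.625·0.0618124 + 0.25·0 = 0.0510301.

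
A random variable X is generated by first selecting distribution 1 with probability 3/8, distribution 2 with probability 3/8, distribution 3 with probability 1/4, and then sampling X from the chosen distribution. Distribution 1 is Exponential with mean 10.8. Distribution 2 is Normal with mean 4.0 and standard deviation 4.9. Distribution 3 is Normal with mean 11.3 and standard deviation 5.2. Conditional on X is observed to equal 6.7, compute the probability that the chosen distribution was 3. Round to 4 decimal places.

Likelihoods f(6.7 | ·): 1: 0.0497912; 2: 0.0699492; 3: 0.0518775.
Posterior ∝ prior × likelihood. Numerator for 3: 0.25·0.0518775 = 0.0129694.
Normalizing constant: 0.375·0.0497912 + 0.375·0.0699492 + 0.25·0.0518775 = 0.0578721.
P(3 | observation) = 0.0129694 / 0.0578721 = 0.224104.

0.2241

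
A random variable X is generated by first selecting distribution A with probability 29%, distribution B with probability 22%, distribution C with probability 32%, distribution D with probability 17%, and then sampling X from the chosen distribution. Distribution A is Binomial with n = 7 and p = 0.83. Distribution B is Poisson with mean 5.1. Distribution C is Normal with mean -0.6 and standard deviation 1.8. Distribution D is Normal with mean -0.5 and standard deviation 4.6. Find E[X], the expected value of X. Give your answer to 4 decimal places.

Component means — A: 5.81; B: 5.1; C: -0.6; D: -0.5.
E[X] = 0.29·5.81 + 0.22·5.1 + 0.32·-0.6 + 0.17·-0.5 = 2.5299.

2.5299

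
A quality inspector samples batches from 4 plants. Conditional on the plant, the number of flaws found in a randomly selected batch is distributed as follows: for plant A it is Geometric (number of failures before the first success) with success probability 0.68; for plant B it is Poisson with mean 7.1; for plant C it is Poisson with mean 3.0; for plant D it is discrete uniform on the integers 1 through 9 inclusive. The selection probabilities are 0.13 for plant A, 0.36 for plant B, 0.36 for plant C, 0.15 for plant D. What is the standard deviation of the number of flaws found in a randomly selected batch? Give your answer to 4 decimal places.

Per component, A: μ=0.470588, E[X²]=0.913495; B: μ=7.1, E[X²]=57.51; C: μ=3, E[X²]=12; D: μ=5, E[X²]=31.6667.
E[X] = 0.13·0.470588 + 0.36·7.1 + 0.36·3 + 0.15·5 = 4.44718.
E[X²] = 0.13·0.913495 + 0.36·57.51 + 0.36·12 + 0.15·31.6667 = 29.8924.
Var(X) = E[X²] − (E[X])² = 29.8924 − 19.7774 = 10.115.
SD(X) = √10.115 = 3.1804.

3.1804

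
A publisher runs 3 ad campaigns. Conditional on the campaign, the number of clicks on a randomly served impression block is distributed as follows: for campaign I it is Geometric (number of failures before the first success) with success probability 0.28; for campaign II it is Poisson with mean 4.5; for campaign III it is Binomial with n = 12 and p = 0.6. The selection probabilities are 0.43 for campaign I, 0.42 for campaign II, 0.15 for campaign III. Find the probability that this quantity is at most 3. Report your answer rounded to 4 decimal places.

0.4605

Conditional on each campaign, P(X ≤ 3): I: 0.731261; II: 0.342296; III: 0.0152673.
By total probability, P(X ≤ 3) = 0.43·0.731261 + 0.42·0.342296 + 0.15·0.0152673 = 0.460497.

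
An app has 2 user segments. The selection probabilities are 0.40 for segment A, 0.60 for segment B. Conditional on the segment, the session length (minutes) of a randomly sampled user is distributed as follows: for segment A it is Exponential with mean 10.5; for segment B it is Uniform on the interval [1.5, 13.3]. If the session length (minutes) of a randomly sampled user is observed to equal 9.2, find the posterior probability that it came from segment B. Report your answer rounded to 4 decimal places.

0.7622

Likelihoods f(9.2 | ·): A: 0.0396539; B: 0.0847458.
Posterior ∝ prior × likelihood. Numerator for B: 0.6·0.0847458 = 0.0508475.
Normalizing constant: 0.4·0.0396539 + 0.6·0.0847458 = 0.066709.
P(B | observation) = 0.0508475 / 0.066709 = 0.762228.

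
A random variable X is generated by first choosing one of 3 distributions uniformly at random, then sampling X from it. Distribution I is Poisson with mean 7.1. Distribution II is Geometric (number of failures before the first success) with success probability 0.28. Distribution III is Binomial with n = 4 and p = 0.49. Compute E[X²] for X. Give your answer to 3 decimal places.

26.049

For each component E[X²] = Var + (mean)², giving I: 57.51; II: 15.7959; III: 4.8412.
Overall E[X²] = 0.333333·57.51 + 0.333333·15.7959 + 0.333333·4.8412 = 26.049.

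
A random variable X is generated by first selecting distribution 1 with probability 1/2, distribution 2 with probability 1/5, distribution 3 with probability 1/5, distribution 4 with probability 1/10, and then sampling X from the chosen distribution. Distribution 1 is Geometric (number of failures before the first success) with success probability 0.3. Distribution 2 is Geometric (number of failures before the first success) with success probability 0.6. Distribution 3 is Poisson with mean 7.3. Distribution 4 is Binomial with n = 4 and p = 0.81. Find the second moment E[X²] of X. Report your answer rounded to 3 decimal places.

20.152

For each component E[X²] = Var + (mean)², giving 1: 13.2222; 2: 1.55556; 3: 60.59; 4: 11.1132.
Overall E[X²] = 0.5·13.2222 + 0.2·1.55556 + 0.2·60.59 + 0.1·11.1132 = 20.1515.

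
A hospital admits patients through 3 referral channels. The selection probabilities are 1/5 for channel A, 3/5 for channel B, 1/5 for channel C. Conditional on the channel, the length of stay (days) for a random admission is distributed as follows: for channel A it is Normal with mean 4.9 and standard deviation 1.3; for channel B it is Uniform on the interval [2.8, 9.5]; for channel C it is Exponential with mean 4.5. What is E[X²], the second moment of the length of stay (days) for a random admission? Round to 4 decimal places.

38.1780

For each component E[X²] = Var + (mean)², giving A: 25.7; B: 41.5633; C: 40.5.
Overall E[X²] = 0.2·25.7 + 0.6·41.5633 + 0.2·40.5 = 38.178.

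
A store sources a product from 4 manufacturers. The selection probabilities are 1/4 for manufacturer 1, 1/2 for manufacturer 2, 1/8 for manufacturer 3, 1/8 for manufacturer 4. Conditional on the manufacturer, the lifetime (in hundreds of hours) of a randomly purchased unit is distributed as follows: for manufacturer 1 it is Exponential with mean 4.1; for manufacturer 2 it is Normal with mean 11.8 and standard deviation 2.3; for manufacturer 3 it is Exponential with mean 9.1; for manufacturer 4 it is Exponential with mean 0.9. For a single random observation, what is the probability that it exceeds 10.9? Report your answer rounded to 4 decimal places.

Conditional on each manufacturer, P(X > 10.9): 1: 0.0700507; 2: 0.652214; 3: 0.301857; 4: 5.49808e-06.
By total probability, P(X > 10.9) = 0.25·0.0700507 + 0.5·0.652214 + 0.125·0.301857 + 0.125·5.49808e-06 = 0.381352.

0.3814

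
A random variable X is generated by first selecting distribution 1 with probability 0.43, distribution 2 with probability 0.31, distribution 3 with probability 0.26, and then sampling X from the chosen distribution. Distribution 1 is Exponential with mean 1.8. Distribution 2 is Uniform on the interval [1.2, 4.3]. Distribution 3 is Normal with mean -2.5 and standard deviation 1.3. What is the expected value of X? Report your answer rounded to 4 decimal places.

0.9765

Component means — 1: 1.8; 2: 2.75; 3: -2.5.
E[X] = 0.43·1.8 + 0.31·2.75 + 0.26·-2.5 = 0.9765.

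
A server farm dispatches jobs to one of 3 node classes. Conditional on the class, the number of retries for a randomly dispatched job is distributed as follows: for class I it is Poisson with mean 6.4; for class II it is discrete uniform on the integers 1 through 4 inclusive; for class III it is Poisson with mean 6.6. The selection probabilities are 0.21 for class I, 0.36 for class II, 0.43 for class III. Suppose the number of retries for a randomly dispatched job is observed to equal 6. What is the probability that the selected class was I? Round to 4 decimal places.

Likelihoods P(X=6 | ·): I: 0.158585; II: 0; III: 0.156166.
Posterior ∝ prior × likelihood. Numerator for I: 0.21·0.158585 = 0.0333029.
Normalizing constant: 0.21·0.158585 + 0.36·0 + 0.43·0.156166 = 0.100454.
P(I | observation) = 0.0333029 / 0.100454 = 0.331522.

0.3315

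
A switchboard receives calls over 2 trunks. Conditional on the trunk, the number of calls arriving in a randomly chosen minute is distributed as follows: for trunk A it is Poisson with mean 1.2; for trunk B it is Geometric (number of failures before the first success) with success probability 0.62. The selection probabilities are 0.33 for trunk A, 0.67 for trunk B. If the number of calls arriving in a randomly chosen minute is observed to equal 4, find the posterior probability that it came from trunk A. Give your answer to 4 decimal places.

0.4979

Likelihoods P(X=4 | ·): A: 0.0260232; B: 0.0129278.
Posterior ∝ prior × likelihood. Numerator for A: 0.33·0.0260232 = 0.00858765.
Normalizing constant: 0.33·0.0260232 + 0.67·0.0129278 = 0.0172493.
P(A | observation) = 0.00858765 / 0.0172493 = 0.497855.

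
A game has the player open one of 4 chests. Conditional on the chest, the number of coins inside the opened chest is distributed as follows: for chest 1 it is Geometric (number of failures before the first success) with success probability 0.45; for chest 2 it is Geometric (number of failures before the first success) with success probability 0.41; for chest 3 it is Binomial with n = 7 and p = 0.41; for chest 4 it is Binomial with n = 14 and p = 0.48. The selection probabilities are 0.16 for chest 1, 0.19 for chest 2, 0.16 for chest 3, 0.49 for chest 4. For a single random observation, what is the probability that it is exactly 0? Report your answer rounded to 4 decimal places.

0.1539

Conditional on each chest, P(X = 0): 1: 0.45; 2: 0.41; 3: 0.0248865; 4: 0.000105693.
By total probability, P(X = 0) = 0.16·0.45 + 0.19·0.41 + 0.16·0.0248865 + 0.49·0.000105693 = 0.153934.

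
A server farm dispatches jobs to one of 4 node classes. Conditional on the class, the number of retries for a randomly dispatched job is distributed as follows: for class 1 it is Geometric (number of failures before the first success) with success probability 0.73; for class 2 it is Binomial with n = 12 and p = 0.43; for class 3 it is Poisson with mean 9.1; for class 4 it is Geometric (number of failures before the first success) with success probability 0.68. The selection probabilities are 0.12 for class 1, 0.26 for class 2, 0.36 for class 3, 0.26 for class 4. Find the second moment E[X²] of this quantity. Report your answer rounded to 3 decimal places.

For each component E[X²] = Var + (mean)², giving 1: 0.64346; 2: 29.5668; 3: 91.91; 4: 0.913495.
Overall E[X²] = 0.12·0.64346 + 0.26·29.5668 + 0.36·91.91 + 0.26·0.913495 = 41.0897.

41.090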